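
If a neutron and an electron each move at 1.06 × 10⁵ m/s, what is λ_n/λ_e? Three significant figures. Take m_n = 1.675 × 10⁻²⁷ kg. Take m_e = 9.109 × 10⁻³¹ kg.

λ_n/λ_e = 5.44 × 10⁻⁴

At fixed v, p = mv so λ = h/(mv) ∝ 1/m.
λ_n/λ_e = m_e/m_n = 9.109 × 10⁻³¹/1.675 × 10⁻²⁷ = 5.44 × 10⁻⁴.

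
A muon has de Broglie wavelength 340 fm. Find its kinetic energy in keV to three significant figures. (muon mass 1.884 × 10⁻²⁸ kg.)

p = h/λ = 6.626 × 10⁻³⁴ / 3.400 × 10⁻¹³ = 1.949 × 10⁻²¹ kg·m/s.
KE = p²/(2m) = (1.949 × 10⁻²¹)² / (2 × 1.884 × 10⁻²⁸) = 1.008 × 10⁻¹⁴ J = 62.9 keV.

KE = 62.9 keV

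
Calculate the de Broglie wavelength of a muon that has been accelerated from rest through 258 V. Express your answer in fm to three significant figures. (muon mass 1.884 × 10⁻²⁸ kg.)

λ = 5310 fm

KE = eV = 1.602 × 10⁻¹⁹ × 258.0 = 4.133 × 10⁻¹⁷ J.
p = √(2mKE) = √(2 × 1.884 × 10⁻²⁸ × 4.133 × 10⁻¹⁷) = 1.248 × 10⁻²² kg·m/s.
λ = h/p = 6.626 × 10⁻³⁴ / 1.248 × 10⁻²² = 5.31 × 10⁻¹² m = 5310 fm.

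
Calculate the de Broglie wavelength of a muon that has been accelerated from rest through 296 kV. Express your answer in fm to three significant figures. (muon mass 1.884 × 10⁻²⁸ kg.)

λ = 157 fm

KE = eV = 1.602 × 10⁻¹⁹ × 2.960 × 10⁵ = 4.742 × 10⁻¹⁴ J.
p = √(2mKE) = √(2 × 1.884 × 10⁻²⁸ × 4.742 × 10⁻¹⁴) = 4.227 × 10⁻²¹ kg·m/s.
λ = h/p = 6.626 × 10⁻³⁴ / 4.227 × 10⁻²¹ = 1.57 × 10⁻¹³ m = 157 fm.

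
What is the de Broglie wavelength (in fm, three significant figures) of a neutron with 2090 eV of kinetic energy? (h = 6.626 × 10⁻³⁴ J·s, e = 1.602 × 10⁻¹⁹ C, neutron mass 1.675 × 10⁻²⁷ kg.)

λ = 626 fm

KE = 2090 eV = 3.348 × 10⁻¹⁶ J.
p = √(2mKE) = √(2 × 1.675 × 10⁻²⁷ × 3.348 × 10⁻¹⁶) = 1.059 × 10⁻²¹ kg·m/s.
λ = h/p = 6.626 × 10⁻³⁴ / 1.059 × 10⁻²¹ = 6.26 × 10⁻¹³ m = 626 fm.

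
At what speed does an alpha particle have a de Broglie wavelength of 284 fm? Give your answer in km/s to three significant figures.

p = h/λ = 6.626 × 10⁻³⁴ / 2.840 × 10⁻¹³ = 2.333 × 10⁻²¹ kg·m/s.
v = p/m = 2.333 × 10⁻²¹ / 6.645 × 10⁻²⁷ = 3.51 × 10⁵ m/s = 351 km/s.

v = 351 km/s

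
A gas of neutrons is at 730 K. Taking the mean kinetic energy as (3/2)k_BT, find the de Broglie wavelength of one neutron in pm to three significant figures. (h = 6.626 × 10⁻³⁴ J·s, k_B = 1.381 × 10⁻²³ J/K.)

λ = 93.1 pm

KE = (3/2)k_BT = 1.5 × 1.381 × 10⁻²³ × 730 = 1.512 × 10⁻²⁰ J.
p = √(2mKE) = √(2 × 1.675 × 10⁻²⁷ × 1.512 × 10⁻²⁰) = 7.117 × 10⁻²⁴ kg·m/s.
λ = h/p = 9.31 × 10⁻¹¹ m = 93.1 pm.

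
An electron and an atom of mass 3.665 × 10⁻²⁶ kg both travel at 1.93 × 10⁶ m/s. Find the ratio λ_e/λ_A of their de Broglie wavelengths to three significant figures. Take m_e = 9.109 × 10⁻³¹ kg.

At fixed v, p = mv so λ = h/(mv) ∝ 1/m.
λ_e/λ_A = m_A/m_e = 3.665 × 10⁻²⁶/9.109 × 10⁻³¹ = 4.02 × 10⁴.

λ_e/λ_A = 4.02 × 10⁴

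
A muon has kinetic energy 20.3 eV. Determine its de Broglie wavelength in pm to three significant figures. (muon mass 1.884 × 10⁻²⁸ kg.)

KE = 20.3 eV = 3.252 × 10⁻¹⁸ J.
p = √(2mKE) = √(2 × 1.884 × 10⁻²⁸ × 3.252 × 10⁻¹⁸) = 3.501 × 10⁻²³ kg·m/s.
λ = h/p = 6.626 × 10⁻³⁴ / 3.501 × 10⁻²³ = 1.89 × 10⁻¹¹ m = 18.9 pm.

λ = 18.9 pm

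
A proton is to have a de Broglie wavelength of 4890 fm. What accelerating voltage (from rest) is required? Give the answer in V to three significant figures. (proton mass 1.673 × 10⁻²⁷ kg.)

p = h/λ = 6.626 × 10⁻³⁴ / 4.890 × 10⁻¹² = 1.355 × 10⁻²² kg·m/s.
KE = p²/(2m) = 5.487 × 10⁻¹⁸ J.
V = KE/e = 5.487 × 10⁻¹⁸ / (1.602 × 10⁻¹⁹) = 34.3 V.

V = 34.3 V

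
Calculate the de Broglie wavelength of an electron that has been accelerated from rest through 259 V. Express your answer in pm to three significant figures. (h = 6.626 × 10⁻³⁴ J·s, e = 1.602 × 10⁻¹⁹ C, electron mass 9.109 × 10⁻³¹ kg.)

λ = 76.2 pm

KE = eV = 1.602 × 10⁻¹⁹ × 259.0 = 4.149 × 10⁻¹⁷ J.
p = √(2mKE) = √(2 × 9.109 × 10⁻³¹ × 4.149 × 10⁻¹⁷) = 8.694 × 10⁻²⁴ kg·m/s.
λ = h/p = 6.626 × 10⁻³⁴ / 8.694 × 10⁻²⁴ = 7.62 × 10⁻¹¹ m = 76.2 pm.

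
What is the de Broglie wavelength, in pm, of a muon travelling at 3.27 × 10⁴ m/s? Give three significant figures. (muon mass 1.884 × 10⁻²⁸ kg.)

p = mv = 1.884 × 10⁻²⁸ × 3.27 × 10⁴ = 6.161 × 10⁻²⁴ kg·m/s.
λ = h/p = 6.626 × 10⁻³⁴ / 6.161 × 10⁻²⁴ = 1.08 × 10⁻¹⁰ m = 108 pm.

λ = 108 pm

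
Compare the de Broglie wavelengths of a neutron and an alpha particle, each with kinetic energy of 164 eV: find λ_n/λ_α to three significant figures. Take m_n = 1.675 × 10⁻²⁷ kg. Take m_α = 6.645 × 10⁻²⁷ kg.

At fixed KE, p = √(2mKE) so λ = h/p ∝ 1/√m.
λ_n/λ_α = √(m_α/m_n) = √(6.645 × 10⁻²⁷/1.675 × 10⁻²⁷) = √(3.967) = 1.99.

λ_n/λ_α = 1.99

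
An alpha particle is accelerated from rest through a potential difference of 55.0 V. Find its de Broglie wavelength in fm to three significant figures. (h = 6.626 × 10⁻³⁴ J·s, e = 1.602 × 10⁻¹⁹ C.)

λ = 1370 fm

KE = 2eV = 2 × 1.602 × 10⁻¹⁹ × 55.00 = 1.762 × 10⁻¹⁷ J.
p = √(2mKE) = √(2 × 6.645 × 10⁻²⁷ × 1.762 × 10⁻¹⁷) = 4.839 × 10⁻²² kg·m/s.
λ = h/p = 6.626 × 10⁻³⁴ / 4.839 × 10⁻²² = 1.37 × 10⁻¹² m = 1370 fm.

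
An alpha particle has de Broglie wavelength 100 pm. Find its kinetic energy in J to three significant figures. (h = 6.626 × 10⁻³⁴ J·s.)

KE = 3.30 × 10⁻²¹ J

p = h/λ = 6.626 × 10⁻³⁴ / 1.000 × 10⁻¹⁰ = 6.626 × 10⁻²⁴ kg·m/s.
KE = p²/(2m) = (6.626 × 10⁻²⁴)² / (2 × 6.645 × 10⁻²⁷) = 3.304 × 10⁻²¹ J = 3.30 × 10⁻²¹ J.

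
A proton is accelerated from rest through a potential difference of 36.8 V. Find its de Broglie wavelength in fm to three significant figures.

KE = eV = 1.602 × 10⁻¹⁹ × 36.80 = 5.895 × 10⁻¹⁸ J.
p = √(2mKE) = √(2 × 1.673 × 10⁻²⁷ × 5.895 × 10⁻¹⁸) = 1.404 × 10⁻²² kg·m/s.
λ = h/p = 6.626 × 10⁻³⁴ / 1.404 × 10⁻²² = 4.72 × 10⁻¹² m = 4720 fm.

λ = 4720 fm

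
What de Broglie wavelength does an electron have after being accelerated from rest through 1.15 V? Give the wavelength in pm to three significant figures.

λ = 1140 pm

KE = eV = 1.602 × 10⁻¹⁹ × 1.150 = 1.842 × 10⁻¹⁹ J.
p = √(2mKE) = √(2 × 9.109 × 10⁻³¹ × 1.842 × 10⁻¹⁹) = 5.793 × 10⁻²⁵ kg·m/s.
λ = h/p = 6.626 × 10⁻³⁴ / 5.793 × 10⁻²⁵ = 1.14 × 10⁻⁹ m = 1140 pm.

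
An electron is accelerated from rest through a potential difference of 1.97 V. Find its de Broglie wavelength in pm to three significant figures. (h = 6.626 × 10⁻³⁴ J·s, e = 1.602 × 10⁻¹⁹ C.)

KE = eV = 1.602 × 10⁻¹⁹ × 1.970 = 3.156 × 10⁻¹⁹ J.
p = √(2mKE) = √(2 × 9.109 × 10⁻³¹ × 3.156 × 10⁻¹⁹) = 7.583 × 10⁻²⁵ kg·m/s.
λ = h/p = 6.626 × 10⁻³⁴ / 7.583 × 10⁻²⁵ = 8.74 × 10⁻¹⁰ m = 874 pm.

λ = 874 pm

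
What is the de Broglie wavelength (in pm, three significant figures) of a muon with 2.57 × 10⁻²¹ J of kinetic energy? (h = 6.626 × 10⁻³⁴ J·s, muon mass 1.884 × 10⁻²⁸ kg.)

λ = 673 pm

p = √(2mKE) = √(2 × 1.884 × 10⁻²⁸ × 2.570 × 10⁻²¹) = 9.841 × 10⁻²⁵ kg·m/s.
λ = h/p = 6.626 × 10⁻³⁴ / 9.841 × 10⁻²⁵ = 6.73 × 10⁻¹⁰ m = 673 pm.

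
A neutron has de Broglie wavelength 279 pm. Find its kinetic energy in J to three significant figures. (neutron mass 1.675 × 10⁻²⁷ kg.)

p = h/λ = 6.626 × 10⁻³⁴ / 2.790 × 10⁻¹⁰ = 2.375 × 10⁻²⁴ kg·m/s.
KE = p²/(2m) = (2.375 × 10⁻²⁴)² / (2 × 1.675 × 10⁻²⁷) = 1.684 × 10⁻²¹ J = 1.68 × 10⁻²¹ J.

KE = 1.68 × 10⁻²¹ J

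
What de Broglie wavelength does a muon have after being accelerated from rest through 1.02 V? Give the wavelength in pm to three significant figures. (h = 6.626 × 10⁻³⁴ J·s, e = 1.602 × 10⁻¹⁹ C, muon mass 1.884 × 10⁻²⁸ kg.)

λ = 84.4 pm

KE = eV = 1.602 × 10⁻¹⁹ × 1.020 = 1.634 × 10⁻¹⁹ J.
p = √(2mKE) = √(2 × 1.884 × 10⁻²⁸ × 1.634 × 10⁻¹⁹) = 7.847 × 10⁻²⁴ kg·m/s.
λ = h/p = 6.626 × 10⁻³⁴ / 7.847 × 10⁻²⁴ = 8.44 × 10⁻¹¹ m = 84.4 pm.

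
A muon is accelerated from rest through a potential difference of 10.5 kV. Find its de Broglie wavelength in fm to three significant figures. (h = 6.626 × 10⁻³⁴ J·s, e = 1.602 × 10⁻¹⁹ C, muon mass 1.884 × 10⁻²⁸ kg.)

λ = 832 fm

KE = eV = 1.602 × 10⁻¹⁹ × 1.050 × 10⁴ = 1.682 × 10⁻¹⁵ J.
p = √(2mKE) = √(2 × 1.884 × 10⁻²⁸ × 1.682 × 10⁻¹⁵) = 7.961 × 10⁻²² kg·m/s.
λ = h/p = 6.626 × 10⁻³⁴ / 7.961 × 10⁻²² = 8.32 × 10⁻¹³ m = 832 fm.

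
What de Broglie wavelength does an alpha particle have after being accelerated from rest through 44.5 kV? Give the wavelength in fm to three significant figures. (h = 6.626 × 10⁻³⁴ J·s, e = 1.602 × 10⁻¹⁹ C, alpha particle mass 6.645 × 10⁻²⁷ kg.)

KE = 2eV = 2 × 1.602 × 10⁻¹⁹ × 4.450 × 10⁴ = 1.426 × 10⁻¹⁴ J.
p = √(2mKE) = √(2 × 6.645 × 10⁻²⁷ × 1.426 × 10⁻¹⁴) = 1.377 × 10⁻²⁰ kg·m/s.
λ = h/p = 6.626 × 10⁻³⁴ / 1.377 × 10⁻²⁰ = 4.81 × 10⁻¹⁴ m = 48.1 fm.

λ = 48.1 fm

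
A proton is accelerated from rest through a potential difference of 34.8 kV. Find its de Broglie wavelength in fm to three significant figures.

KE = eV = 1.602 × 10⁻¹⁹ × 3.480 × 10⁴ = 5.575 × 10⁻¹⁵ J.
p = √(2mKE) = √(2 × 1.673 × 10⁻²⁷ × 5.575 × 10⁻¹⁵) = 4.319 × 10⁻²¹ kg·m/s.
λ = h/p = 6.626 × 10⁻³⁴ / 4.319 × 10⁻²¹ = 1.53 × 10⁻¹³ m = 153 fm.

λ = 153 fm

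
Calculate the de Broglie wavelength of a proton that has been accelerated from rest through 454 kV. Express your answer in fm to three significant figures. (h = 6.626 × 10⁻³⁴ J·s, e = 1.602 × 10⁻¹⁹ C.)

KE = eV = 1.602 × 10⁻¹⁹ × 4.540 × 10⁵ = 7.273 × 10⁻¹⁴ J.
p = √(2mKE) = √(2 × 1.673 × 10⁻²⁷ × 7.273 × 10⁻¹⁴) = 1.560 × 10⁻²⁰ kg·m/s.
λ = h/p = 6.626 × 10⁻³⁴ / 1.560 × 10⁻²⁰ = 4.25 × 10⁻¹⁴ m = 42.5 fm.

λ = 42.5 fm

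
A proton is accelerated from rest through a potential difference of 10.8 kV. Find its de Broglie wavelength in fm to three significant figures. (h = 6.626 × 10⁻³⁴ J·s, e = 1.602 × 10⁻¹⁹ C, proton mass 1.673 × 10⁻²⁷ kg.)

KE = eV = 1.602 × 10⁻¹⁹ × 1.080 × 10⁴ = 1.730 × 10⁻¹⁵ J.
p = √(2mKE) = √(2 × 1.673 × 10⁻²⁷ × 1.730 × 10⁻¹⁵) = 2.406 × 10⁻²¹ kg·m/s.
λ = h/p = 6.626 × 10⁻³⁴ / 2.406 × 10⁻²¹ = 2.75 × 10⁻¹³ m = 275 fm.

λ = 275 fm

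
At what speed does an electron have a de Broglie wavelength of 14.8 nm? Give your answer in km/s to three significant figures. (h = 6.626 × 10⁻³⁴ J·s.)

p = h/λ = 6.626 × 10⁻³⁴ / 1.480 × 10⁻⁸ = 4.477 × 10⁻²⁶ kg·m/s.
v = p/m = 4.477 × 10⁻²⁶ / 9.109 × 10⁻³¹ = 4.91 × 10⁴ m/s = 49.1 km/s.

v = 49.1 km/s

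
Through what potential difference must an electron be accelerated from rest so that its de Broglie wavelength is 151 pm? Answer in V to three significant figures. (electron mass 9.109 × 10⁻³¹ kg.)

V = 66.0 V

p = h/λ = 6.626 × 10⁻³⁴ / 1.510 × 10⁻¹⁰ = 4.388 × 10⁻²⁴ kg·m/s.
KE = p²/(2m) = 1.057 × 10⁻¹⁷ J.
V = KE/e = 1.057 × 10⁻¹⁷ / (1.602 × 10⁻¹⁹) = 66.0 V.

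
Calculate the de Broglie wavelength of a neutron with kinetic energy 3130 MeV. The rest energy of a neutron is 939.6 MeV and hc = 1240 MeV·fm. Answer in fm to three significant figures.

Total energy E = KE + m₀c² = 3130 + 939.6 = 4069.6 MeV.
(pc)² = E² − (m₀c²)² = (4069.6)² − (939.6)² = 1.568 × 10⁷ MeV², so pc = 3960 MeV.
λ = hc/(pc) = 1240 MeV·fm / 3960 MeV = 0.313 fm.

λ = 0.313 fm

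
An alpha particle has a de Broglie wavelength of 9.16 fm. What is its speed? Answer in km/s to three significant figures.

p = h/λ = 6.626 × 10⁻³⁴ / 9.160 × 10⁻¹⁵ = 7.234 × 10⁻²⁰ kg·m/s.
v = p/m = 7.234 × 10⁻²⁰ / 6.645 × 10⁻²⁷ = 1.09 × 10⁷ m/s = 1.09 × 10⁴ km/s.

v = 1.09 × 10⁴ km/s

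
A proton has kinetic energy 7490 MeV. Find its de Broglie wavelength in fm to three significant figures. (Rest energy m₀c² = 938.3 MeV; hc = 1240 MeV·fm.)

λ = 0.148 fm

Total energy E = KE + m₀c² = 7490 + 938.3 = 8428.3 MeV.
(pc)² = E² − (m₀c²)² = (8428.3)² − (938.3)² = 7.016 × 10⁷ MeV², so pc = 8376 MeV.
λ = hc/(pc) = 1240 MeV·fm / 8376 MeV = 0.148 fm.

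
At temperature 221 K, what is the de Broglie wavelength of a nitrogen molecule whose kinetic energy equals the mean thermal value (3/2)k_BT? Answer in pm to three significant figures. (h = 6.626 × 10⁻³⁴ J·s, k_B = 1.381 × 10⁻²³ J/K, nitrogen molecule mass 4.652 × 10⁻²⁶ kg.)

λ = 32.1 pm

KE = (3/2)k_BT = 1.5 × 1.381 × 10⁻²³ × 221 = 4.578 × 10⁻²¹ J.
p = √(2mKE) = √(2 × 4.652 × 10⁻²⁶ × 4.578 × 10⁻²¹) = 2.064 × 10⁻²³ kg·m/s.
λ = h/p = 3.21 × 10⁻¹¹ m = 32.1 pm.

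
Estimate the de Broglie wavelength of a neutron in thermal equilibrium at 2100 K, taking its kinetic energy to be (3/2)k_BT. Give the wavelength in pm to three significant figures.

λ = 54.9 pm

KE = (3/2)k_BT = 1.5 × 1.381 × 10⁻²³ × 2100 = 4.350 × 10⁻²⁰ J.
p = √(2mKE) = √(2 × 1.675 × 10⁻²⁷ × 4.350 × 10⁻²⁰) = 1.207 × 10⁻²³ kg·m/s.
λ = h/p = 5.49 × 10⁻¹¹ m = 54.9 pm.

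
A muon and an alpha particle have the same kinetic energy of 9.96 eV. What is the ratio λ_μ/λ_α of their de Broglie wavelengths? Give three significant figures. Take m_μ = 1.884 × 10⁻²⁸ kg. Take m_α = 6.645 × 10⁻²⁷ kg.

At fixed KE, p = √(2mKE) so λ = h/p ∝ 1/√m.
λ_μ/λ_α = √(m_α/m_μ) = √(6.645 × 10⁻²⁷/1.884 × 10⁻²⁸) = √(35.27) = 5.94.

λ_μ/λ_α = 5.94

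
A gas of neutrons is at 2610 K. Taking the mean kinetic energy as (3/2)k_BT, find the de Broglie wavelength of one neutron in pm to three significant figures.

λ = 49.2 pm

KE = (3/2)k_BT = 1.5 × 1.381 × 10⁻²³ × 2610 = 5.407 × 10⁻²⁰ J.
p = √(2mKE) = √(2 × 1.675 × 10⁻²⁷ × 5.407 × 10⁻²⁰) = 1.346 × 10⁻²³ kg·m/s.
λ = h/p = 4.92 × 10⁻¹¹ m = 49.2 pm.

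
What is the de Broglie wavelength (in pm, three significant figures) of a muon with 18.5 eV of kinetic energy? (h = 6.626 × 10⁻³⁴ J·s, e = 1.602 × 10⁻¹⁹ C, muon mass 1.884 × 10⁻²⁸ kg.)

λ = 19.8 pm

KE = 18.5 eV = 2.964 × 10⁻¹⁸ J.
p = √(2mKE) = √(2 × 1.884 × 10⁻²⁸ × 2.964 × 10⁻¹⁸) = 3.342 × 10⁻²³ kg·m/s.
λ = h/p = 6.626 × 10⁻³⁴ / 3.342 × 10⁻²³ = 1.98 × 10⁻¹¹ m = 19.8 pm.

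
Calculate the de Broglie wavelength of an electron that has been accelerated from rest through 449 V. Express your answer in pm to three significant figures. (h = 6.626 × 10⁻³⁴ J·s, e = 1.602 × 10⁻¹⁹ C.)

λ = 57.9 pm

KE = eV = 1.602 × 10⁻¹⁹ × 449.0 = 7.193 × 10⁻¹⁷ J.
p = √(2mKE) = √(2 × 9.109 × 10⁻³¹ × 7.193 × 10⁻¹⁷) = 1.145 × 10⁻²³ kg·m/s.
λ = h/p = 6.626 × 10⁻³⁴ / 1.145 × 10⁻²³ = 5.79 × 10⁻¹¹ m = 57.9 pm.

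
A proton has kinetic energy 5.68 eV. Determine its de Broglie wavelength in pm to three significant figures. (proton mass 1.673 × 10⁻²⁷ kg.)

KE = 5.68 eV = 9.099 × 10⁻¹⁹ J.
p = √(2mKE) = √(2 × 1.673 × 10⁻²⁷ × 9.099 × 10⁻¹⁹) = 5.518 × 10⁻²³ kg·m/s.
λ = h/p = 6.626 × 10⁻³⁴ / 5.518 × 10⁻²³ = 1.20 × 10⁻¹¹ m = 12.0 pm.

λ = 12.0 pm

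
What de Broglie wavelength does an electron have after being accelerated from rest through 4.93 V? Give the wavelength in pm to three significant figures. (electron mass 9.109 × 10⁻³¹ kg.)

KE = eV = 1.602 × 10⁻¹⁹ × 4.930 = 7.898 × 10⁻¹⁹ J.
p = √(2mKE) = √(2 × 9.109 × 10⁻³¹ × 7.898 × 10⁻¹⁹) = 1.200 × 10⁻²⁴ kg·m/s.
λ = h/p = 6.626 × 10⁻³⁴ / 1.200 × 10⁻²⁴ = 5.52 × 10⁻¹⁰ m = 552 pm.

λ = 552 pm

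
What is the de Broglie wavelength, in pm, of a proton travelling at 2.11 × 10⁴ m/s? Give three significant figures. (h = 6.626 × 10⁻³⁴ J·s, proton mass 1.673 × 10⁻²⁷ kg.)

p = mv = 1.673 × 10⁻²⁷ × 2.11 × 10⁴ = 3.530 × 10⁻²³ kg·m/s.
λ = h/p = 6.626 × 10⁻³⁴ / 3.530 × 10⁻²³ = 1.88 × 10⁻¹¹ m = 18.8 pm.

λ = 18.8 pm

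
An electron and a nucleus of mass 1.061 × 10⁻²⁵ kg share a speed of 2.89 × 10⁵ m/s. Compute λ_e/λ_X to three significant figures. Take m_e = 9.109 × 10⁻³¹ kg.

At fixed v, p = mv so λ = h/(mv) ∝ 1/m.
λ_e/λ_X = m_X/m_e = 1.061 × 10⁻²⁵/9.109 × 10⁻³¹ = 1.16 × 10⁵.

λ_e/λ_X = 1.16 × 10⁵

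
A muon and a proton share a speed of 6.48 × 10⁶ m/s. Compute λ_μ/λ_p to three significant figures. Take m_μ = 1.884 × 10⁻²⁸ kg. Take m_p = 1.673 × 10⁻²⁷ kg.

At fixed v, p = mv so λ = h/(mv) ∝ 1/m.
λ_μ/λ_p = m_p/m_μ = 1.673 × 10⁻²⁷/1.884 × 10⁻²⁸ = 8.88.

λ_μ/λ_p = 8.88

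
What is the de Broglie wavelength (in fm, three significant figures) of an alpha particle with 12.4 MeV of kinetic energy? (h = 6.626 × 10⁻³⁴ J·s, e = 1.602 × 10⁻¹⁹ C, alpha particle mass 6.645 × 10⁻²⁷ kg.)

λ = 4.08 fm

KE = 12.4 MeV = 1.986 × 10⁻¹² J.
p = √(2mKE) = √(2 × 6.645 × 10⁻²⁷ × 1.986 × 10⁻¹²) = 1.625 × 10⁻¹⁹ kg·m/s.
λ = h/p = 6.626 × 10⁻³⁴ / 1.625 × 10⁻¹⁹ = 4.08 × 10⁻¹⁵ m = 4.08 fm.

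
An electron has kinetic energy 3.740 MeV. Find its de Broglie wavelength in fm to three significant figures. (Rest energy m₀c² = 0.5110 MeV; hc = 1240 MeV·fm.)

λ = 294 fm

Total energy E = KE + m₀c² = 3.740 + 0.5110 = 4.2510 MeV.
(pc)² = E² − (m₀c²)² = (4.2510)² − (0.5110)² = 17.81 MeV², so pc = 4.220 MeV.
λ = hc/(pc) = 1240 MeV·fm / 4.220 MeV = 294 fm.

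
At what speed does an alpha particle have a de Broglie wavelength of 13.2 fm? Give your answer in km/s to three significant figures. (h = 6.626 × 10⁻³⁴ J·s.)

v = 7550 km/s

p = h/λ = 6.626 × 10⁻³⁴ / 1.320 × 10⁻¹⁴ = 5.020 × 10⁻²⁰ kg·m/s.
v = p/m = 5.020 × 10⁻²⁰ / 6.645 × 10⁻²⁷ = 7.55 × 10⁶ m/s = 7550 km/s.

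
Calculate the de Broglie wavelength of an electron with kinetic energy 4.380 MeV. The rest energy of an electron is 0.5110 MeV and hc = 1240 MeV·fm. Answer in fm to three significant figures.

Total energy E = KE + m₀c² = 4.380 + 0.5110 = 4.8910 MeV.
(pc)² = E² − (m₀c²)² = (4.8910)² − (0.5110)² = 23.66 MeV², so pc = 4.864 MeV.
λ = hc/(pc) = 1240 MeV·fm / 4.864 MeV = 255 fm.

λ = 255 fm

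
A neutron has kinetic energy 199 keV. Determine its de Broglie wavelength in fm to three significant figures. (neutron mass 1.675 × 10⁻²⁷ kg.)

λ = 64.1 fm

KE = 199 keV = 3.188 × 10⁻¹⁴ J.
p = √(2mKE) = √(2 × 1.675 × 10⁻²⁷ × 3.188 × 10⁻¹⁴) = 1.033 × 10⁻²⁰ kg·m/s.
λ = h/p = 6.626 × 10⁻³⁴ / 1.033 × 10⁻²⁰ = 6.41 × 10⁻¹⁴ m = 64.1 fm.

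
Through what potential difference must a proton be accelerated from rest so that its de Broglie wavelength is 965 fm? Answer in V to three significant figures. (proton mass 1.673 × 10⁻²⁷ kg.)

p = h/λ = 6.626 × 10⁻³⁴ / 9.650 × 10⁻¹³ = 6.866 × 10⁻²² kg·m/s.
KE = p²/(2m) = 1.409 × 10⁻¹⁶ J.
V = KE/e = 1.409 × 10⁻¹⁶ / (1.602 × 10⁻¹⁹) = 880 V.

V = 880 V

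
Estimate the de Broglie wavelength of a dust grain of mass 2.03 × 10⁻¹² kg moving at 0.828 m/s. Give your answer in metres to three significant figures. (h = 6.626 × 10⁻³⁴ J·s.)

p = mv = 2.03 × 10⁻¹² × 0.828 = 1.681 × 10⁻¹² kg·m/s.
λ = h/p = 6.626 × 10⁻³⁴ / 1.681 × 10⁻¹² = 3.94 × 10⁻²² m.

λ = 3.94 × 10⁻²² m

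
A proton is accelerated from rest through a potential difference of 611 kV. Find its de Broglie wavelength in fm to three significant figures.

KE = eV = 1.602 × 10⁻¹⁹ × 6.110 × 10⁵ = 9.788 × 10⁻¹⁴ J.
p = √(2mKE) = √(2 × 1.673 × 10⁻²⁷ × 9.788 × 10⁻¹⁴) = 1.810 × 10⁻²⁰ kg·m/s.
λ = h/p = 6.626 × 10⁻³⁴ / 1.810 × 10⁻²⁰ = 3.66 × 10⁻¹⁴ m = 36.6 fm.

λ = 36.6 fm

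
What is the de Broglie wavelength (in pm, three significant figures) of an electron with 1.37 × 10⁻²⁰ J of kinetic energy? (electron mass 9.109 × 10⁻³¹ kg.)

p = √(2mKE) = √(2 × 9.109 × 10⁻³¹ × 1.370 × 10⁻²⁰) = 1.580 × 10⁻²⁵ kg·m/s.
λ = h/p = 6.626 × 10⁻³⁴ / 1.580 × 10⁻²⁵ = 4.19 × 10⁻⁹ m = 4190 pm.

λ = 4190 pm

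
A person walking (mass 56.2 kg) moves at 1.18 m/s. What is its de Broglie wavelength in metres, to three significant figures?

λ = 9.99 × 10⁻³⁶ m

p = mv = 56.2 × 1.18 = 6.632 × 10¹ kg·m/s.
λ = h/p = 6.626 × 10⁻³⁴ / 6.632 × 10¹ = 9.99 × 10⁻³⁶ m.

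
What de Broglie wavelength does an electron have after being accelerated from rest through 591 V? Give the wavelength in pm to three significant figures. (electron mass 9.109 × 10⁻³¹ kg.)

λ = 50.5 pm

KE = eV = 1.602 × 10⁻¹⁹ × 591.0 = 9.468 × 10⁻¹⁷ J.
p = √(2mKE) = √(2 × 9.109 × 10⁻³¹ × 9.468 × 10⁻¹⁷) = 1.313 × 10⁻²³ kg·m/s.
λ = h/p = 6.626 × 10⁻³⁴ / 1.313 × 10⁻²³ = 5.05 × 10⁻¹¹ m = 50.5 pm.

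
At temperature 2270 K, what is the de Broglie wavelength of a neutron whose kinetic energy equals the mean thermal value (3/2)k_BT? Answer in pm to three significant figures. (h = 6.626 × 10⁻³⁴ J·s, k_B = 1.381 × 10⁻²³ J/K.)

λ = 52.8 pm

KE = (3/2)k_BT = 1.5 × 1.381 × 10⁻²³ × 2270 = 4.702 × 10⁻²⁰ J.
p = √(2mKE) = √(2 × 1.675 × 10⁻²⁷ × 4.702 × 10⁻²⁰) = 1.255 × 10⁻²³ kg·m/s.
λ = h/p = 5.28 × 10⁻¹¹ m = 52.8 pm.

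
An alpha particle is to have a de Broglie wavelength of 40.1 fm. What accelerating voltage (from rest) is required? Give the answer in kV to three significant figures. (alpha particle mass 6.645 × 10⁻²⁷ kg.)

p = h/λ = 6.626 × 10⁻³⁴ / 4.010 × 10⁻¹⁴ = 1.652 × 10⁻²⁰ kg·m/s.
KE = p²/(2m) = 2.054 × 10⁻¹⁴ J.
V = KE/2e = 2.054 × 10⁻¹⁴ / (2 × 1.602 × 10⁻¹⁹) = 64.1 kV.

V = 64.1 kV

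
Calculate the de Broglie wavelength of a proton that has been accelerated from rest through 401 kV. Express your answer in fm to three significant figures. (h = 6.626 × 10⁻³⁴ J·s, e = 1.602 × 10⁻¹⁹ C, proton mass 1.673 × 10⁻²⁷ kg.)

KE = eV = 1.602 × 10⁻¹⁹ × 4.010 × 10⁵ = 6.424 × 10⁻¹⁴ J.
p = √(2mKE) = √(2 × 1.673 × 10⁻²⁷ × 6.424 × 10⁻¹⁴) = 1.466 × 10⁻²⁰ kg·m/s.
λ = h/p = 6.626 × 10⁻³⁴ / 1.466 × 10⁻²⁰ = 4.52 × 10⁻¹⁴ m = 45.2 fm.

λ = 45.2 fm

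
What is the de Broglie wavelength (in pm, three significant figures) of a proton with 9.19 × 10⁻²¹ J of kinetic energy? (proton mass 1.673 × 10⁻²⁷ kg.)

λ = 119 pm

p = √(2mKE) = √(2 × 1.673 × 10⁻²⁷ × 9.190 × 10⁻²¹) = 5.545 × 10⁻²⁴ kg·m/s.
λ = h/p = 6.626 × 10⁻³⁴ / 5.545 × 10⁻²⁴ = 1.19 × 10⁻¹⁰ m = 119 pm.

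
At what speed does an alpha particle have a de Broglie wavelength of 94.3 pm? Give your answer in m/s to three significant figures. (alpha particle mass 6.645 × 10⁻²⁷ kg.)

p = h/λ = 6.626 × 10⁻³⁴ / 9.430 × 10⁻¹¹ = 7.027 × 10⁻²⁴ kg·m/s.
v = p/m = 7.027 × 10⁻²⁴ / 6.645 × 10⁻²⁷ = 1.06 × 10³ m/s = 1060 m/s.

v = 1060 m/s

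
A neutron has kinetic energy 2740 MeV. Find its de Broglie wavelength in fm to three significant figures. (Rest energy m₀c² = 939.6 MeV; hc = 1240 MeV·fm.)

Total energy E = KE + m₀c² = 2740 + 939.6 = 3679.6 MeV.
(pc)² = E² − (m₀c²)² = (3679.6)² − (939.6)² = 1.266 × 10⁷ MeV², so pc = 3558 MeV.
λ = hc/(pc) = 1240 MeV·fm / 3558 MeV = 0.349 fm.

λ = 0.349 fm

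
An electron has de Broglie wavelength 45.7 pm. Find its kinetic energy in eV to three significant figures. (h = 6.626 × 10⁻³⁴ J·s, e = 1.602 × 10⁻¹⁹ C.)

p = h/λ = 6.626 × 10⁻³⁴ / 4.570 × 10⁻¹¹ = 1.450 × 10⁻²³ kg·m/s.
KE = p²/(2m) = (1.450 × 10⁻²³)² / (2 × 9.109 × 10⁻³¹) = 1.154 × 10⁻¹⁶ J = 720 eV.

KE = 720 eV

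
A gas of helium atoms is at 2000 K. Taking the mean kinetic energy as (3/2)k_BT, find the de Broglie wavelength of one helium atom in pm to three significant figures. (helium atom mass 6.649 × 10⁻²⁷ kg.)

λ = 28.2 pm

KE = (3/2)k_BT = 1.5 × 1.381 × 10⁻²³ × 2000 = 4.143 × 10⁻²⁰ J.
p = √(2mKE) = √(2 × 6.649 × 10⁻²⁷ × 4.143 × 10⁻²⁰) = 2.347 × 10⁻²³ kg·m/s.
λ = h/p = 2.82 × 10⁻¹¹ m = 28.2 pm.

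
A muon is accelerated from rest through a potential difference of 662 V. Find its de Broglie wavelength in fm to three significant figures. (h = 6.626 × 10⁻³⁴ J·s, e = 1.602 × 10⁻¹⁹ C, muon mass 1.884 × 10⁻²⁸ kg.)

KE = eV = 1.602 × 10⁻¹⁹ × 662.0 = 1.061 × 10⁻¹⁶ J.
p = √(2mKE) = √(2 × 1.884 × 10⁻²⁸ × 1.061 × 10⁻¹⁶) = 1.999 × 10⁻²² kg·m/s.
λ = h/p = 6.626 × 10⁻³⁴ / 1.999 × 10⁻²² = 3.31 × 10⁻¹² m = 3310 fm.

λ = 3310 fm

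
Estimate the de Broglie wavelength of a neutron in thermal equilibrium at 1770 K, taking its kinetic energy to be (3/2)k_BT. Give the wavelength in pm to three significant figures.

KE = (3/2)k_BT = 1.5 × 1.381 × 10⁻²³ × 1770 = 3.667 × 10⁻²⁰ J.
p = √(2mKE) = √(2 × 1.675 × 10⁻²⁷ × 3.667 × 10⁻²⁰) = 1.108 × 10⁻²³ kg·m/s.
λ = h/p = 5.98 × 10⁻¹¹ m = 59.8 pm.

λ = 59.8 pm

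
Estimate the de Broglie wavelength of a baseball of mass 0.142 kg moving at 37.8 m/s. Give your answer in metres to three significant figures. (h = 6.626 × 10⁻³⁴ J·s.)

p = mv = 0.142 × 37.8 = 5.368 kg·m/s.
λ = h/p = 6.626 × 10⁻³⁴ / 5.368 = 1.23 × 10⁻³⁴ m.

λ = 1.23 × 10⁻³⁴ m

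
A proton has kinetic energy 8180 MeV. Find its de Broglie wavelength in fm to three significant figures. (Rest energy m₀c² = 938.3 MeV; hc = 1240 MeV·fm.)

λ = 0.137 fm

Total energy E = KE + m₀c² = 8180 + 938.3 = 9118.3 MeV.
(pc)² = E² − (m₀c²)² = (9118.3)² − (938.3)² = 8.226 × 10⁷ MeV², so pc = 9070 MeV.
λ = hc/(pc) = 1240 MeV·fm / 9070 MeV = 0.137 fm.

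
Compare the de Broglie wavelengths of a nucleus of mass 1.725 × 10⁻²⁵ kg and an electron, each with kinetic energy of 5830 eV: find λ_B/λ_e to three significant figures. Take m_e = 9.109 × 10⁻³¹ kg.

At fixed KE, p = √(2mKE) so λ = h/p ∝ 1/√m.
λ_B/λ_e = √(m_e/m_B) = √(9.109 × 10⁻³¹/1.725 × 10⁻²⁵) = √(5.281 × 10⁻⁶) = 2.30 × 10⁻³.

λ_B/λ_e = 2.30 × 10⁻³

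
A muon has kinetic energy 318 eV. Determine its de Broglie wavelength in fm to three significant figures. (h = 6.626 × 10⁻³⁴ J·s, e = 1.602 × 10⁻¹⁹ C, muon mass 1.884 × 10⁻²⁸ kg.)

λ = 4780 fm

KE = 318 eV = 5.094 × 10⁻¹⁷ J.
p = √(2mKE) = √(2 × 1.884 × 10⁻²⁸ × 5.094 × 10⁻¹⁷) = 1.385 × 10⁻²² kg·m/s.
λ = h/p = 6.626 × 10⁻³⁴ / 1.385 × 10⁻²² = 4.78 × 10⁻¹² m = 4780 fm.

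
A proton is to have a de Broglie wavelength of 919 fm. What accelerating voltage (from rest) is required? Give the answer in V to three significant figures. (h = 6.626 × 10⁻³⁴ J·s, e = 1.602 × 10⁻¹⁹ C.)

V = 970 V

p = h/λ = 6.626 × 10⁻³⁴ / 9.190 × 10⁻¹³ = 7.210 × 10⁻²² kg·m/s.
KE = p²/(2m) = 1.554 × 10⁻¹⁶ J.
V = KE/e = 1.554 × 10⁻¹⁶ / (1.602 × 10⁻¹⁹) = 970 V.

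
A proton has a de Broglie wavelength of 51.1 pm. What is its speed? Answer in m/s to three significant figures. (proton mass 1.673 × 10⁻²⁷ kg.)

p = h/λ = 6.626 × 10⁻³⁴ / 5.110 × 10⁻¹¹ = 1.297 × 10⁻²³ kg·m/s.
v = p/m = 1.297 × 10⁻²³ / 1.673 × 10⁻²⁷ = 7.75 × 10³ m/s = 7750 m/s.

v = 7750 m/s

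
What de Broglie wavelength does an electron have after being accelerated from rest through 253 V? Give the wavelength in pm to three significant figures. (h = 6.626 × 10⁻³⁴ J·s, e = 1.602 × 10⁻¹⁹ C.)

KE = eV = 1.602 × 10⁻¹⁹ × 253.0 = 4.053 × 10⁻¹⁷ J.
p = √(2mKE) = √(2 × 9.109 × 10⁻³¹ × 4.053 × 10⁻¹⁷) = 8.593 × 10⁻²⁴ kg·m/s.
λ = h/p = 6.626 × 10⁻³⁴ / 8.593 × 10⁻²⁴ = 7.71 × 10⁻¹¹ m = 77.1 pm.

λ = 77.1 pm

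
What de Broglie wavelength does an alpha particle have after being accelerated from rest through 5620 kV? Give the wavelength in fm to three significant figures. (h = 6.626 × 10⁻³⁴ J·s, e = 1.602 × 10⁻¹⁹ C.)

λ = 4.28 fm

KE = 2eV = 2 × 1.602 × 10⁻¹⁹ × 5.620 × 10⁶ = 1.801 × 10⁻¹² J.
p = √(2mKE) = √(2 × 6.645 × 10⁻²⁷ × 1.801 × 10⁻¹²) = 1.547 × 10⁻¹⁹ kg·m/s.
λ = h/p = 6.626 × 10⁻³⁴ / 1.547 × 10⁻¹⁹ = 4.28 × 10⁻¹⁵ m = 4.28 fm.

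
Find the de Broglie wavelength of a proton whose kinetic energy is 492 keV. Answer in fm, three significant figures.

λ = 40.8 fm

KE = 492 keV = 7.882 × 10⁻¹⁴ J.
p = √(2mKE) = √(2 × 1.673 × 10⁻²⁷ × 7.882 × 10⁻¹⁴) = 1.624 × 10⁻²⁰ kg·m/s.
λ = h/p = 6.626 × 10⁻³⁴ / 1.624 × 10⁻²⁰ = 4.08 × 10⁻¹⁴ m = 40.8 fm.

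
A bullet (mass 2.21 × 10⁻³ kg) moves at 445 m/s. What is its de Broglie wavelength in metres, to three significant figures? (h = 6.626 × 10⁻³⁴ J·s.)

p = mv = 2.21 × 10⁻³ × 445 = 9.835 × 10⁻¹ kg·m/s.
λ = h/p = 6.626 × 10⁻³⁴ / 9.835 × 10⁻¹ = 6.74 × 10⁻³⁴ m.

λ = 6.74 × 10⁻³⁴ m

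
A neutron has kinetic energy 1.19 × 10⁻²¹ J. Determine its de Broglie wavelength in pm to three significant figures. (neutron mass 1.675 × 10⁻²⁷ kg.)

p = √(2mKE) = √(2 × 1.675 × 10⁻²⁷ × 1.190 × 10⁻²¹) = 1.997 × 10⁻²⁴ kg·m/s.
λ = h/p = 6.626 × 10⁻³⁴ / 1.997 × 10⁻²⁴ = 3.32 × 10⁻¹⁰ m = 332 pm.

λ = 332 pm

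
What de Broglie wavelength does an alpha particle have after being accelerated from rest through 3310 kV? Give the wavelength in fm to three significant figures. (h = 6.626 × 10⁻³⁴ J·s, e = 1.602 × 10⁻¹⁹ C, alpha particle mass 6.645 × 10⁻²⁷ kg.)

λ = 5.58 fm

KE = 2eV = 2 × 1.602 × 10⁻¹⁹ × 3.310 × 10⁶ = 1.061 × 10⁻¹² J.
p = √(2mKE) = √(2 × 6.645 × 10⁻²⁷ × 1.061 × 10⁻¹²) = 1.187 × 10⁻¹⁹ kg·m/s.
λ = h/p = 6.626 × 10⁻³⁴ / 1.187 × 10⁻¹⁹ = 5.58 × 10⁻¹⁵ m = 5.58 fm.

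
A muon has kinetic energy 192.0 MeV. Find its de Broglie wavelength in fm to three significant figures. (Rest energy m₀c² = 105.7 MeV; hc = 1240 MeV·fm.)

Total energy E = KE + m₀c² = 192.0 + 105.7 = 297.7 MeV.
(pc)² = E² − (m₀c²)² = (297.7)² − (105.7)² = 7.745 × 10⁴ MeV², so pc = 278.3 MeV.
λ = hc/(pc) = 1240 MeV·fm / 278.3 MeV = 4.46 fm.

λ = 4.46 fm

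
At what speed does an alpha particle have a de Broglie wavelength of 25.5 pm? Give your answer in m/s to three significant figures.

v = 3910 m/s

p = h/λ = 6.626 × 10⁻³⁴ / 2.550 × 10⁻¹¹ = 2.598 × 10⁻²³ kg·m/s.
v = p/m = 2.598 × 10⁻²³ / 6.645 × 10⁻²⁷ = 3.91 × 10³ m/s = 3910 m/s.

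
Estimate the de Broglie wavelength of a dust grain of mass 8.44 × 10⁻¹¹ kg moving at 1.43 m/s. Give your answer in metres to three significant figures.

p = mv = 8.44 × 10⁻¹¹ × 1.43 = 1.207 × 10⁻¹⁰ kg·m/s.
λ = h/p = 6.626 × 10⁻³⁴ / 1.207 × 10⁻¹⁰ = 5.49 × 10⁻²⁴ m.

λ = 5.49 × 10⁻²⁴ m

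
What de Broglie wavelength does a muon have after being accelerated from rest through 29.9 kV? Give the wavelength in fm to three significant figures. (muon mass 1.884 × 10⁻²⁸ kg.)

KE = eV = 1.602 × 10⁻¹⁹ × 2.990 × 10⁴ = 4.790 × 10⁻¹⁵ J.
p = √(2mKE) = √(2 × 1.884 × 10⁻²⁸ × 4.790 × 10⁻¹⁵) = 1.343 × 10⁻²¹ kg·m/s.
λ = h/p = 6.626 × 10⁻³⁴ / 1.343 × 10⁻²¹ = 4.93 × 10⁻¹³ m = 493 fm.

λ = 493 fm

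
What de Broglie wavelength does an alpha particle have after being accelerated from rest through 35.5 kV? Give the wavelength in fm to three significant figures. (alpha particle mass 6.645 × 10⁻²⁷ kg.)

KE = 2eV = 2 × 1.602 × 10⁻¹⁹ × 3.550 × 10⁴ = 1.137 × 10⁻¹⁴ J.
p = √(2mKE) = √(2 × 6.645 × 10⁻²⁷ × 1.137 × 10⁻¹⁴) = 1.229 × 10⁻²⁰ kg·m/s.
λ = h/p = 6.626 × 10⁻³⁴ / 1.229 × 10⁻²⁰ = 5.39 × 10⁻¹⁴ m = 53.9 fm.

λ = 53.9 fm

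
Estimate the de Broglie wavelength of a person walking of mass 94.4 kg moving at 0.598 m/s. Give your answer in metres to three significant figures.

λ = 1.17 × 10⁻³⁵ m

p = mv = 94.4 × 0.598 = 5.645 × 10¹ kg·m/s.
λ = h/p = 6.626 × 10⁻³⁴ / 5.645 × 10¹ = 1.17 × 10⁻³⁵ m.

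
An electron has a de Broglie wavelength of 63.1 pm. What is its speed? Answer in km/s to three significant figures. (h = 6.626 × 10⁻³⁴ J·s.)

p = h/λ = 6.626 × 10⁻³⁴ / 6.310 × 10⁻¹¹ = 1.050 × 10⁻²³ kg·m/s.
v = p/m = 1.050 × 10⁻²³ / 9.109 × 10⁻³¹ = 1.15 × 10⁷ m/s = 1.15 × 10⁴ km/s.

v = 1.15 × 10⁴ km/s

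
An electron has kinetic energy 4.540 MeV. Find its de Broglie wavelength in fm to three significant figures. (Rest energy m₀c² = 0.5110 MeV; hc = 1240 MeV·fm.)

Total energy E = KE + m₀c² = 4.540 + 0.5110 = 5.0510 MeV.
(pc)² = E² − (m₀c²)² = (5.0510)² − (0.5110)² = 25.25 MeV², so pc = 5.025 MeV.
λ = hc/(pc) = 1240 MeV·fm / 5.025 MeV = 247 fm.

λ = 247 fm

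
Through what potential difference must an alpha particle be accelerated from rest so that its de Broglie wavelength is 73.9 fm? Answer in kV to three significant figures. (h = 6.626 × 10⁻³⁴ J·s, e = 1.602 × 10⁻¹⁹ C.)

p = h/λ = 6.626 × 10⁻³⁴ / 7.390 × 10⁻¹⁴ = 8.966 × 10⁻²¹ kg·m/s.
KE = p²/(2m) = 6.049 × 10⁻¹⁵ J.
V = KE/2e = 6.049 × 10⁻¹⁵ / (2 × 1.602 × 10⁻¹⁹) = 18.9 kV.

V = 18.9 kV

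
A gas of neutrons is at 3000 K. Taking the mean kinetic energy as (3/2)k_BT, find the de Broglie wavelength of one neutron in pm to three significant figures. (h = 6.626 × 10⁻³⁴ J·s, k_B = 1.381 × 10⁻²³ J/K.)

λ = 45.9 pm

KE = (3/2)k_BT = 1.5 × 1.381 × 10⁻²³ × 3000 = 6.215 × 10⁻²⁰ J.
p = √(2mKE) = √(2 × 1.675 × 10⁻²⁷ × 6.215 × 10⁻²⁰) = 1.443 × 10⁻²³ kg·m/s.
λ = h/p = 4.59 × 10⁻¹¹ m = 45.9 pm.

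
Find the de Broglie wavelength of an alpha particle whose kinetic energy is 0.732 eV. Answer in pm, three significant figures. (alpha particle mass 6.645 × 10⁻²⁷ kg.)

λ = 16.8 pm

KE = 0.732 eV = 1.173 × 10⁻¹⁹ J.
p = √(2mKE) = √(2 × 6.645 × 10⁻²⁷ × 1.173 × 10⁻¹⁹) = 3.948 × 10⁻²³ kg·m/s.
λ = h/p = 6.626 × 10⁻³⁴ / 3.948 × 10⁻²³ = 1.68 × 10⁻¹¹ m = 16.8 pm.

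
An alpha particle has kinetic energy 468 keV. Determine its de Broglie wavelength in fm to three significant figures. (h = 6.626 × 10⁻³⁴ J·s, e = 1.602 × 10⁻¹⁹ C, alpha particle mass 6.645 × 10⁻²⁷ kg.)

λ = 21.0 fm

KE = 468 keV = 7.497 × 10⁻¹⁴ J.
p = √(2mKE) = √(2 × 6.645 × 10⁻²⁷ × 7.497 × 10⁻¹⁴) = 3.157 × 10⁻²⁰ kg·m/s.
λ = h/p = 6.626 × 10⁻³⁴ / 3.157 × 10⁻²⁰ = 2.10 × 10⁻¹⁴ m = 21.0 fm.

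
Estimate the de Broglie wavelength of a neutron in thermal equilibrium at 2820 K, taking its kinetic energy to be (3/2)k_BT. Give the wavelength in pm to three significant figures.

λ = 47.4 pm

KE = (3/2)k_BT = 1.5 × 1.381 × 10⁻²³ × 2820 = 5.842 × 10⁻²⁰ J.
p = √(2mKE) = √(2 × 1.675 × 10⁻²⁷ × 5.842 × 10⁻²⁰) = 1.399 × 10⁻²³ kg·m/s.
λ = h/p = 4.74 × 10⁻¹¹ m = 47.4 pm.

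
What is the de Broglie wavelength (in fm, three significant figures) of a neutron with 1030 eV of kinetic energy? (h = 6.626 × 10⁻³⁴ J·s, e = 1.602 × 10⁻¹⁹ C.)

λ = 891 fm

KE = 1030 eV = 1.650 × 10⁻¹⁶ J.
p = √(2mKE) = √(2 × 1.675 × 10⁻²⁷ × 1.650 × 10⁻¹⁶) = 7.435 × 10⁻²² kg·m/s.
λ = h/p = 6.626 × 10⁻³⁴ / 7.435 × 10⁻²² = 8.91 × 10⁻¹³ m = 891 fm.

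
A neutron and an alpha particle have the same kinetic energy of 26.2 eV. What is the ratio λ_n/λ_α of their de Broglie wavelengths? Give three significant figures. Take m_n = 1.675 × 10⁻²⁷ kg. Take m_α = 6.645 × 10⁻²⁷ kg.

At fixed KE, p = √(2mKE) so λ = h/p ∝ 1/√m.
λ_n/λ_α = √(m_α/m_n) = √(6.645 × 10⁻²⁷/1.675 × 10⁻²⁷) = √(3.967) = 1.99.

λ_n/λ_α = 1.99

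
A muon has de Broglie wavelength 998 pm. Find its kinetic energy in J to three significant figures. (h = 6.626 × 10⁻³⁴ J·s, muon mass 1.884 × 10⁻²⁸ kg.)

p = h/λ = 6.626 × 10⁻³⁴ / 9.980 × 10⁻¹⁰ = 6.639 × 10⁻²⁵ kg·m/s.
KE = p²/(2m) = (6.639 × 10⁻²⁵)² / (2 × 1.884 × 10⁻²⁸) = 1.170 × 10⁻²¹ J = 1.17 × 10⁻²¹ J.

KE = 1.17 × 10⁻²¹ J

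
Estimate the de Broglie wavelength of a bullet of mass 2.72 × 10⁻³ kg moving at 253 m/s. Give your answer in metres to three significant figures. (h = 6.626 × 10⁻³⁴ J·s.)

p = mv = 2.72 × 10⁻³ × 253 = 6.882 × 10⁻¹ kg·m/s.
λ = h/p = 6.626 × 10⁻³⁴ / 6.882 × 10⁻¹ = 9.63 × 10⁻³⁴ m.

λ = 9.63 × 10⁻³⁴ m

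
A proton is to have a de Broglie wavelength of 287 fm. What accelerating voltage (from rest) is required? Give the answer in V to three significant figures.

p = h/λ = 6.626 × 10⁻³⁴ / 2.870 × 10⁻¹³ = 2.309 × 10⁻²¹ kg·m/s.
KE = p²/(2m) = 1.593 × 10⁻¹⁵ J.
V = KE/e = 1.593 × 10⁻¹⁵ / (1.602 × 10⁻¹⁹) = 9940 V.

V = 9940 V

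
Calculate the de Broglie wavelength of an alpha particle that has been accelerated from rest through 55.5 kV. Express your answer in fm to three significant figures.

KE = 2eV = 2 × 1.602 × 10⁻¹⁹ × 5.550 × 10⁴ = 1.778 × 10⁻¹⁴ J.
p = √(2mKE) = √(2 × 6.645 × 10⁻²⁷ × 1.778 × 10⁻¹⁴) = 1.537 × 10⁻²⁰ kg·m/s.
λ = h/p = 6.626 × 10⁻³⁴ / 1.537 × 10⁻²⁰ = 4.31 × 10⁻¹⁴ m = 43.1 fm.

λ = 43.1 fm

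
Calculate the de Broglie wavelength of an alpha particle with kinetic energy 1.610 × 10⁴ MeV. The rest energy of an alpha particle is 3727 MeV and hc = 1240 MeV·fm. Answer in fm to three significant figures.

Total energy E = KE + m₀c² = 1.610 × 10⁴ + 3727 = 19827 MeV.
(pc)² = E² − (m₀c²)² = (19827)² − (3727)² = 3.792 × 10⁸ MeV², so pc = 1.947 × 10⁴ MeV.
λ = hc/(pc) = 1240 MeV·fm / 1.947 × 10⁴ MeV = 0.0637 fm.

λ = 0.0637 fm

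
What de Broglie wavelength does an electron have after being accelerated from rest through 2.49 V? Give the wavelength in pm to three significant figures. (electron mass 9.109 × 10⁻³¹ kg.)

KE = eV = 1.602 × 10⁻¹⁹ × 2.490 = 3.989 × 10⁻¹⁹ J.
p = √(2mKE) = √(2 × 9.109 × 10⁻³¹ × 3.989 × 10⁻¹⁹) = 8.525 × 10⁻²⁵ kg·m/s.
λ = h/p = 6.626 × 10⁻³⁴ / 8.525 × 10⁻²⁵ = 7.77 × 10⁻¹⁰ m = 777 pm.

λ = 777 pm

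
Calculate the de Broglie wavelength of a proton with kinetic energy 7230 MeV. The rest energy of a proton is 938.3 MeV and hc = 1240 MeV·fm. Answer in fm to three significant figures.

λ = 0.153 fm

Total energy E = KE + m₀c² = 7230 + 938.3 = 8168.3 MeV.
(pc)² = E² − (m₀c²)² = (8168.3)² − (938.3)² = 6.584 × 10⁷ MeV², so pc = 8114 MeV.
λ = hc/(pc) = 1240 MeV·fm / 8114 MeV = 0.153 fm.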